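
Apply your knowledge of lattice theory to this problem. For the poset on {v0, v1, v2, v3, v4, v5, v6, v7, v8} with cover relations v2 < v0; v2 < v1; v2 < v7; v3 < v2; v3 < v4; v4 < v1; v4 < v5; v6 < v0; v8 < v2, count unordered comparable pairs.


A comparable pair {a,b} has a < b or b < a in the order.
Count unordered pairs where one element is strictly below the other.
Examples: {v0,v2}, {v0,v3}, {v0,v6}, {v0,v8}, ...
Total comparable pairs: 16


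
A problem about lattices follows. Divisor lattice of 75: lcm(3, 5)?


Join=lcm.
gcd(3,5)=1
lcm=15


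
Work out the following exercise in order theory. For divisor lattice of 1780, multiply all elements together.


Divisors of 1780: [1, 2, 4, 5, 10, 20, 89, 178, 356, 445, 890, 1780]
Product = n^(d(n)/2) = 1780^(12/2)
Product = 31806802621504000000


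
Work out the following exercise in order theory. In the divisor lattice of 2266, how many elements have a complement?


An element a is complemented if some b has a meet b = bottom, a join b = top.
a is complemented iff gcd(a, n/a)=1, i.e. a is a unitary divisor of 2266.
Complemented elements: 1, 2, 11, 22, 103, 206, ... (2 more)
Count: 8


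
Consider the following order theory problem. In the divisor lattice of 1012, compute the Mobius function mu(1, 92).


In a divisor lattice, mu(a,b) = mu(b/a) where mu is the classical Mobius function.
b/a = 92/1 = 92
Prime factorization of 92: primes [2, 23]
92 is not squarefree, so mu(92) = 0


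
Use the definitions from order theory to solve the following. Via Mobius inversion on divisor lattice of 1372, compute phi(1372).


phi(n) = n * prod_{p|n} (1 - 1/p).
Prime divisors of 1372: [2, 7]
phi(1372) = 1372 * (1 - 1/2) * (1 - 1/7)
phi(1372) = 588


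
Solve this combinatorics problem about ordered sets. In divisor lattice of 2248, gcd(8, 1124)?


Meet=gcd.
gcd(8,1124)=4


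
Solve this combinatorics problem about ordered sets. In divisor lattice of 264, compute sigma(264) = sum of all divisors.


sigma(n) = sum of divisors.
Divisors of 264: [1, 2, 3, 4, 6, 8, 11, 12, 22, 24, 33, 44, 66, 88, 132, 264]
Sum = 720


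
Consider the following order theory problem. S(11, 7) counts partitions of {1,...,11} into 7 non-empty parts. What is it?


S(n,k) = k*S(n-1,k) + S(n-1,k-1).
S(10,7) = 5880, S(10,6) = 22827
S(11,7) = 7*5880 + 22827 = 41160 + 22827
S(11,7) = 63987


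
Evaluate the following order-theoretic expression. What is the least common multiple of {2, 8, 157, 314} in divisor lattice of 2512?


In a divisor lattice, join = lcm (least common multiple).
Compute lcm iteratively: start with first element, then lcm(current, next).
Elements: [2, 8, 157, 314]
lcm(2,8) = 8
lcm(8,157) = 1256
lcm(1256,314) = 1256
Final lcm = 1256


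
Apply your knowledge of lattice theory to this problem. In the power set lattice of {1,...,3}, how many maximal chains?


A maximal chain goes from the minimum element to a maximal element via cover relations.
Counting all min-to-max paths in the cover graph.
Total maximal chains: 6


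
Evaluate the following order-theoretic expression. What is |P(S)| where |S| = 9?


Power set = 2^n.
2^9 = 512


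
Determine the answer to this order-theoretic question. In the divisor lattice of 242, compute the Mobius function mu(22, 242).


In a divisor lattice, mu(a,b) = mu(b/a) where mu is the classical Mobius function.
b/a = 242/22 = 11
Prime factorization of 11: primes [11]
11 is squarefree with 1 prime factor(s), so mu(11) = (-1)^1 = -1


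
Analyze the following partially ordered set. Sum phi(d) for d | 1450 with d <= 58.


Divisors of 1450 up to 58: [1, 2, 5, 10, 25, 29, 50, 58]
phi values: [1, 1, 4, 4, 20, 28, 20, 28]
Sum = 106


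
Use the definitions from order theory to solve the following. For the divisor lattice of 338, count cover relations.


A cover relation a -< b holds when a < b with no c strictly between.
Cover relations:
  1 -< 2
  1 -< 13
  2 -< 26
  13 -< 26
  13 -< 169
  26 -< 338
  169 -< 338
Total: 7


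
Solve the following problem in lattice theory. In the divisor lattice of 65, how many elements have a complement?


An element a is complemented if some b has a meet b = bottom, a join b = top.
a is complemented iff gcd(a, n/a)=1, i.e. a is a unitary divisor of 65.
Complemented elements: 1, 5, 13, 65
Count: 4


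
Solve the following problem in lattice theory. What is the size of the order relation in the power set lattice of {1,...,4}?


The order relation is {(a,b) : a <= b}, reflexive so it includes (a,a).
Examples: ({},{}), ({},{1,2}), ({},{1,2,3}), ({},{1,2,3,4}), ({},{1,2,4}), ...
Total ordered pairs: 81


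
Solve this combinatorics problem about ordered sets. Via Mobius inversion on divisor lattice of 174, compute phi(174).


phi(n) = n * prod_{p|n} (1 - 1/p).
Prime divisors of 174: [2, 3, 29]
phi(174) = 174 * (1 - 1/2) * (1 - 1/3) * (1 - 1/29)
phi(174) = 56


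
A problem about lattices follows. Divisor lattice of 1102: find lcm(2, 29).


In a divisor lattice, join = lcm (least common multiple).
gcd(2,29) = 1
lcm(2,29) = 2*29/gcd = 58/1 = 58


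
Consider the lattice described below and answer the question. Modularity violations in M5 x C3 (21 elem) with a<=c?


Modular law: if a <= c then a v (b ^ c) = (a v b) ^ c.
Check all triples (a,b,c) with a <= c among 21 elements.
This lattice is modular (diamonds M_m and their chain-products are modular).
Total violating triples: 0


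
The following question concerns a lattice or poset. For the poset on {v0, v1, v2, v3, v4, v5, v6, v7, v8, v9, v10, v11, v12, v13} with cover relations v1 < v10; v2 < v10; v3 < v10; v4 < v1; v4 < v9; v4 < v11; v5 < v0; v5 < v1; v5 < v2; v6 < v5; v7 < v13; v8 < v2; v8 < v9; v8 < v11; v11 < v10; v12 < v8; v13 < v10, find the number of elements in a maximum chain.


A chain is a totally ordered subset; we count the number of elements in a maximum chain.
Compute, for each element x, the size of the longest chain ending at x:
  v3: 1
  v4: 1
  v6: 1
  v7: 1
  v12: 1
  v5: 2
  ...
A maximum chain: v6 < v5 < v1 < v10
Number of elements in the longest chain: 4


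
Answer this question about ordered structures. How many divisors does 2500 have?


Divisors of 2500: [1, 2, 4, 5, 10, 20, 25, 50, 100, 125, 250, 500, 625, 1250, 2500]
Count: 15


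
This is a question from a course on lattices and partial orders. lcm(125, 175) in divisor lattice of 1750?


Join=lcm.
gcd(125,175)=25
lcm=875


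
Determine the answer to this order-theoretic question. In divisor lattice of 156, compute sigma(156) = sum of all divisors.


sigma(n) = sum of divisors.
Divisors of 156: [1, 2, 3, 4, 6, 12, 13, 26, 39, 52, 78, 156]
Sum = 392


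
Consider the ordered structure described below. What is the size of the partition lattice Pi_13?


B(n) = number of set partitions of an n-element set.
B(n) satisfies the recurrence: B(n+1) = sum_k C(n,k)*B(k).
B(13) = 27644437


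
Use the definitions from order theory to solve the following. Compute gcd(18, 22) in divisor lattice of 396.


In a divisor lattice, meet = gcd (greatest common divisor).
By Euclidean algorithm or factoring: gcd(18,22) = 2


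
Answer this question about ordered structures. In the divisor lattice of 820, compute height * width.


Height = length of longest chain minus 1; width = size of largest antichain.
A maximum chain: 1 | 41 | 205 | 410 | 820  (height 4).
A maximum antichain: {4, 10, 82, 205}  (width 4).
Product = 4 * 4 = 16


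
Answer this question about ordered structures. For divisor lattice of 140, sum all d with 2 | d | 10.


Interval [2,10] in divisors of 140: [2, 10]
Sum = 12


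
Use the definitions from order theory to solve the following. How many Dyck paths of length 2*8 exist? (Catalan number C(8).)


C(n) = C(2n, n) / (n+1).
C(16, 8) = 12870
C(8) = 12870 / 9 = 1430


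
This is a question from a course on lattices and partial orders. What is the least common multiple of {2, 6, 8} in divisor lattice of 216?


In a divisor lattice, join = lcm (least common multiple).
Compute lcm iteratively: start with first element, then lcm(current, next).
Elements: [2, 6, 8]
lcm(2,6) = 6
lcm(6,8) = 24
Final lcm = 24


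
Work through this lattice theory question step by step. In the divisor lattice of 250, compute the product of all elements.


Divisors of 250: [1, 2, 5, 10, 25, 50, 125, 250]
Product = n^(d(n)/2) = 250^(8/2)
Product = 3906250000


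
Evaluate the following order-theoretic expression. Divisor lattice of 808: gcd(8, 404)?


Meet=gcd.
gcd(8,404)=4


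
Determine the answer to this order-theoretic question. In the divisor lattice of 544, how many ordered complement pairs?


Complement pair (a,b): a meet b = bottom, a join b = top.
Here: gcd(a,b)=1 and lcm(a,b)=544, i.e. a*b=544 with a,b coprime.
Pairs found: (1,544), (17,32), (32,17), (544,1)
Total ordered pairs: 4


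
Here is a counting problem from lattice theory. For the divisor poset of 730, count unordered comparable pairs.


A comparable pair {a,b} has a < b or b < a in the order.
Count unordered pairs where one element is strictly below the other.
Examples: {1,2}, {1,5}, {1,10}, {1,73}, ...
Total comparable pairs: 19


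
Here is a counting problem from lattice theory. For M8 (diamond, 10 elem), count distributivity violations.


Distributive law: a ^ (b v c) = (a ^ b) v (a ^ c).
Check all 10^3 = 1000 ordered triples (a,b,c).
  e.g. a=a1, b=a2, c=a3: lhs=a1 != rhs=0
  e.g. a=a1, b=a2, c=a4: lhs=a1 != rhs=0
Total violating triples: 336


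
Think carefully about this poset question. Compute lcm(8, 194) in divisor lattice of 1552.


In a divisor lattice, join = lcm (least common multiple).
gcd(8,194) = 2
lcm(8,194) = 8*194/gcd = 1552/2 = 776


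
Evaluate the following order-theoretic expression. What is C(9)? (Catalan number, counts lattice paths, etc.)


C(n) = C(2n, n) / (n+1).
C(18, 9) = 48620
C(9) = 48620 / 10 = 4862


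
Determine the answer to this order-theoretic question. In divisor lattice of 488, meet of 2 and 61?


In a divisor lattice, meet = gcd (greatest common divisor).
By Euclidean algorithm or factoring: gcd(2,61) = 1


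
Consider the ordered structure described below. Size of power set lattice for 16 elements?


Power set = 2^n.
2^16 = 65536


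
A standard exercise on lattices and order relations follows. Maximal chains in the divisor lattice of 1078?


A maximal chain goes from the minimum element to a maximal element via cover relations.
Counting all min-to-max paths in the cover graph.
Total maximal chains: 12


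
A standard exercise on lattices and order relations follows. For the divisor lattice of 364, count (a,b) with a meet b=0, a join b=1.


Complement pair (a,b): a meet b = bottom, a join b = top.
Here: gcd(a,b)=1 and lcm(a,b)=364, i.e. a*b=364 with a,b coprime.
Pairs found: (1,364), (4,91), (7,52), (13,28), ... (4 more)
Total ordered pairs: 8


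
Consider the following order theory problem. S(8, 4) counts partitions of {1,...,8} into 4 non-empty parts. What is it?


S(n,k) = k*S(n-1,k) + S(n-1,k-1).
S(7,4) = 350, S(7,3) = 301
S(8,4) = 4*350 + 301 = 1400 + 301
S(8,4) = 1701


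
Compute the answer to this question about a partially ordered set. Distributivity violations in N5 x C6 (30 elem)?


Distributive law: a ^ (b v c) = (a ^ b) v (a ^ c).
Check all 30^3 = 27000 ordered triples (a,b,c).
  e.g. a=(b,0), b=(a,0), c=(c,0): lhs=(b,0) != rhs=(a,0)
  e.g. a=(b,0), b=(a,0), c=(c,1): lhs=(b,0) != rhs=(a,0)
Total violating triples: 432


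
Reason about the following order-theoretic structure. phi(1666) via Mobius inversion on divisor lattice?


phi(n) = n * prod_{p|n} (1 - 1/p).
Prime divisors of 1666: [2, 7, 17]
phi(1666) = 1666 * (1 - 1/2) * (1 - 1/7) * (1 - 1/17)
phi(1666) = 672


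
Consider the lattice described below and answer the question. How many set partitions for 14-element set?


B(n) = number of set partitions of an n-element set.
B(n) satisfies the recurrence: B(n+1) = sum_k C(n,k)*B(k).
B(14) = 190899322


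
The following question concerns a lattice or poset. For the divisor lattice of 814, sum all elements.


sigma(n) = sum of divisors.
Divisors of 814: [1, 2, 11, 22, 37, 74, 407, 814]
Sum = 1368


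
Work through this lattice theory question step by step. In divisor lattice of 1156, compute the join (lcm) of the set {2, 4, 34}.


In a divisor lattice, join = lcm (least common multiple).
Compute lcm iteratively: start with first element, then lcm(current, next).
Elements: [2, 4, 34]
lcm(2,4) = 4
lcm(4,34) = 68
Final lcm = 68


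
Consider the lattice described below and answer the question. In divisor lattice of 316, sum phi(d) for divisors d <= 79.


Divisors of 316 up to 79: [1, 2, 4, 79]
phi values: [1, 1, 2, 78]
Sum = 82


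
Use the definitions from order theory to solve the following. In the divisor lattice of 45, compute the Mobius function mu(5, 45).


In a divisor lattice, mu(a,b) = mu(b/a) where mu is the classical Mobius function.
b/a = 45/5 = 9
Prime factorization of 9: primes [3]
9 is not squarefree, so mu(9) = 0


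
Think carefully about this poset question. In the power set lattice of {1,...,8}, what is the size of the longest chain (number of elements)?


A chain is a totally ordered subset; we count the number of elements in a maximum chain.
Compute, for each element x, the size of the longest chain ending at x:
  {}: 1
  {1}: 2
  {2}: 2
  {3}: 2
  {4}: 2
  {5}: 2
  ...
A maximum chain: {} < {1} < {1,2} < {1,2,3} < {1,2,3,4} < {1,2,3,4,5} < {1,2,3,4,5,6} < {1,2,3,4,5,6,7} < {1,2,3,4,5,6,7,8}
Number of elements in the longest chain: 9


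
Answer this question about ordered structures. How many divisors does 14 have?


Divisors of 14: [1, 2, 7, 14]
Count: 4


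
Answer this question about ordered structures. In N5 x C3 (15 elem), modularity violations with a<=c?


Modular law: if a <= c then a v (b ^ c) = (a v b) ^ c.
Check all triples (a,b,c) with a <= c among 15 elements.
  e.g. a=(a,0), b=(c,0), c=(b,0): lhs=(a,0) != rhs=(b,0)
  e.g. a=(a,0), b=(c,1), c=(b,0): lhs=(a,0) != rhs=(b,0)
Total violating triples: 18


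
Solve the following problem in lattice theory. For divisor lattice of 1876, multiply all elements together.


Divisors of 1876: [1, 2, 4, 7, 14, 28, 67, 134, 268, 469, 938, 1876]
Product = n^(d(n)/2) = 1876^(12/2)
Product = 43591017282767589376


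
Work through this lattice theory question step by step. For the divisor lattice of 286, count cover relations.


A cover relation a -< b holds when a < b with no c strictly between.
Cover relations:
  1 -< 2
  1 -< 11
  1 -< 13
  2 -< 22
  2 -< 26
  11 -< 22
  11 -< 143
  13 -< 26
  ...4 more
Total: 12


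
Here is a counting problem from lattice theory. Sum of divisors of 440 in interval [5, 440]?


Interval [5,440] in divisors of 440: [5, 10, 20, 40, 55, 110, 220, 440]
Sum = 900


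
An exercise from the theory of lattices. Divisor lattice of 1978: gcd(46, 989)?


Meet=gcd.
gcd(46,989)=23


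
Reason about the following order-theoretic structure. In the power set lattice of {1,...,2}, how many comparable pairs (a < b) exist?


A comparable pair {a,b} has a < b or b < a in the order.
Count unordered pairs where one element is strictly below the other.
Examples: {{},{1}}, {{},{2}}, {{},{1,2}}, {{1},{1,2}}, ...
Total comparable pairs: 5


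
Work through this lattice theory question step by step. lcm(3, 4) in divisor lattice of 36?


Join=lcm.
gcd(3,4)=1
lcm=12


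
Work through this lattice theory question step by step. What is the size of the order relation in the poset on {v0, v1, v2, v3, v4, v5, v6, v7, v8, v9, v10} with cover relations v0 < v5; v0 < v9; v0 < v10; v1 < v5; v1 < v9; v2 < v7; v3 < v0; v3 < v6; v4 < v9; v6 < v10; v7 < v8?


The order relation is {(a,b) : a <= b}, reflexive so it includes (a,a).
Examples: (v0,v0), (v0,v10), (v0,v5), (v0,v9), (v1,v1), ...
Total ordered pairs: 26


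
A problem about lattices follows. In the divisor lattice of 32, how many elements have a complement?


An element a is complemented if some b has a meet b = bottom, a join b = top.
a is complemented iff gcd(a, n/a)=1, i.e. a is a unitary divisor of 32.
Complemented elements: 1, 32
Count: 2


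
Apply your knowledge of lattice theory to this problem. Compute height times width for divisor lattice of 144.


Height = length of longest chain minus 1; width = size of largest antichain.
A maximum chain: 1 | 3 | 9 | 18 | 36 | 72 | 144  (height 6).
A maximum antichain: {4, 6, 9}  (width 3).
Product = 6 * 3 = 18


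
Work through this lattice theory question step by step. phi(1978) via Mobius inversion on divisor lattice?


phi(n) = n * prod_{p|n} (1 - 1/p).
Prime divisors of 1978: [2, 23, 43]
phi(1978) = 1978 * (1 - 1/2) * (1 - 1/23) * (1 - 1/43)
phi(1978) = 924


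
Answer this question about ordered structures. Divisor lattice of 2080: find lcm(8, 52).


In a divisor lattice, join = lcm (least common multiple).
gcd(8,52) = 4
lcm(8,52) = 8*52/gcd = 416/4 = 104


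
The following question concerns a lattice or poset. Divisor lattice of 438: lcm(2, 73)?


Join=lcm.
gcd(2,73)=1
lcm=146


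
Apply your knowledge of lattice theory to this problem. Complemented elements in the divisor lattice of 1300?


An element a is complemented if some b has a meet b = bottom, a join b = top.
a is complemented iff gcd(a, n/a)=1, i.e. a is a unitary divisor of 1300.
Complemented elements: 1, 4, 13, 25, 52, 100, ... (2 more)
Count: 8


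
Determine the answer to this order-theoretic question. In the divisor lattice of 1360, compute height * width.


Height = length of longest chain minus 1; width = size of largest antichain.
A maximum chain: 1 | 17 | 85 | 170 | 340 | 680 | 1360  (height 6).
A maximum antichain: {4, 10, 34, 85}  (width 4).
Product = 6 * 4 = 24


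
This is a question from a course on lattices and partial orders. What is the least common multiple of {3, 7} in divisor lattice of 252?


In a divisor lattice, join = lcm (least common multiple).
Compute lcm iteratively: start with first element, then lcm(current, next).
Elements: [3, 7]
lcm(3,7) = 21
Final lcm = 21


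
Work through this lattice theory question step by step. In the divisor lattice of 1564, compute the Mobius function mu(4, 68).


In a divisor lattice, mu(a,b) = mu(b/a) where mu is the classical Mobius function.
b/a = 68/4 = 17
Prime factorization of 17: primes [17]
17 is squarefree with 1 prime factor(s), so mu(17) = (-1)^1 = -1


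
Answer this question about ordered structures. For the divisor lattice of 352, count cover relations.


A cover relation a -< b holds when a < b with no c strictly between.
Cover relations:
  1 -< 2
  1 -< 11
  2 -< 4
  2 -< 22
  4 -< 8
  4 -< 44
  8 -< 16
  8 -< 88
  ...8 more
Total: 16


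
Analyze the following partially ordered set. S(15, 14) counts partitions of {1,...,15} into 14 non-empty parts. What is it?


S(n,k) = k*S(n-1,k) + S(n-1,k-1).
S(14,14) = 1, S(14,13) = 91
S(15,14) = 14*1 + 91 = 14 + 91
S(15,14) = 105


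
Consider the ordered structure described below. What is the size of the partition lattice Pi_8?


B(n) = number of set partitions of an n-element set.
B(n) satisfies the recurrence: B(n+1) = sum_k C(n,k)*B(k).
B(8) = 4140


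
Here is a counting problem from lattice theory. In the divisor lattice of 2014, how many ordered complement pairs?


Complement pair (a,b): a meet b = bottom, a join b = top.
Here: gcd(a,b)=1 and lcm(a,b)=2014, i.e. a*b=2014 with a,b coprime.
Pairs found: (1,2014), (2,1007), (19,106), (38,53), ... (4 more)
Total ordered pairs: 8


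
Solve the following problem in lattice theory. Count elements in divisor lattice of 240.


Divisors of 240: [1, 2, 3, 4, 5, 6, 8, 10, 12, 15, 16, 20, 24, 30, 40, 48, 60, 80, 120, 240]
Count: 20


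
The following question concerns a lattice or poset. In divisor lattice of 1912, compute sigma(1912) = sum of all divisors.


sigma(n) = sum of divisors.
Divisors of 1912: [1, 2, 4, 8, 239, 478, 956, 1912]
Sum = 3600


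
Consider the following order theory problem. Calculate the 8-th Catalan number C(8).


C(n) = C(2n, n) / (n+1).
C(16, 8) = 12870
C(8) = 12870 / 9 = 1430


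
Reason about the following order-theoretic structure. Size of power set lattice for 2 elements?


Power set = 2^n.
2^2 = 4


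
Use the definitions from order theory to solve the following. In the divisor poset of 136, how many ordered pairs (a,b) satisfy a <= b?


The order relation is {(a,b) : a <= b}, reflexive so it includes (a,a).
Examples: (1,1), (1,136), (1,17), (1,2), (1,34), ...
Total ordered pairs: 30


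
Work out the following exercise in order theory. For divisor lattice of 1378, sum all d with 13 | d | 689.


Interval [13,689] in divisors of 1378: [13, 689]
Sum = 702


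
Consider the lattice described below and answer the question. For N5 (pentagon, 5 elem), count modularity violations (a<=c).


Modular law: if a <= c then a v (b ^ c) = (a v b) ^ c.
Check all triples (a,b,c) with a <= c among 5 elements.
  e.g. a=a, b=c, c=b: lhs=a != rhs=b
Total violating triples: 1


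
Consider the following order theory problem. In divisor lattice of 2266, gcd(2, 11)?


Meet=gcd.
gcd(2,11)=1


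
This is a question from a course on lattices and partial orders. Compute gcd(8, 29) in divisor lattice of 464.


In a divisor lattice, meet = gcd (greatest common divisor).
By Euclidean algorithm or factoring: gcd(8,29) = 1


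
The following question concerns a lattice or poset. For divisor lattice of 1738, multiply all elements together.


Divisors of 1738: [1, 2, 11, 22, 79, 158, 869, 1738]
Product = n^(d(n)/2) = 1738^(8/2)
Product = 9124290174736


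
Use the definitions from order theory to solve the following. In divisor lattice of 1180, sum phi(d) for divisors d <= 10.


Divisors of 1180 up to 10: [1, 2, 4, 5, 10]
phi values: [1, 1, 2, 4, 4]
Sum = 12


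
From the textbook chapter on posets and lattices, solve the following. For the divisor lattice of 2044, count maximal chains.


A maximal chain goes from the minimum element to a maximal element via cover relations.
Counting all min-to-max paths in the cover graph.
Total maximal chains: 12


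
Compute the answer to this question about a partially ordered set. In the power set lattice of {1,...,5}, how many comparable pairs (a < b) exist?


A comparable pair {a,b} has a < b or b < a in the order.
Count unordered pairs where one element is strictly below the other.
Examples: {{},{1}}, {{},{2}}, {{},{3}}, {{},{4}}, ...
Total comparable pairs: 211


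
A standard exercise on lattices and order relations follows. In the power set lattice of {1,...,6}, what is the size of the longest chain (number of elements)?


A chain is a totally ordered subset; we count the number of elements in a maximum chain.
Compute, for each element x, the size of the longest chain ending at x:
  {}: 1
  {1}: 2
  {2}: 2
  {3}: 2
  {4}: 2
  {5}: 2
  ...
A maximum chain: {} < {1} < {1,2} < {1,2,3} < {1,2,3,4} < {1,2,3,4,5} < {1,2,3,4,5,6}
Number of elements in the longest chain: 7


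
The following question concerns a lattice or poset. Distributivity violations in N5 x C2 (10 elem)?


Distributive law: a ^ (b v c) = (a ^ b) v (a ^ c).
Check all 10^3 = 1000 ordered triples (a,b,c).
  e.g. a=(b,0), b=(a,0), c=(c,0): lhs=(b,0) != rhs=(a,0)
  e.g. a=(b,0), b=(a,0), c=(c,1): lhs=(b,0) != rhs=(a,0)
Total violating triples: 16


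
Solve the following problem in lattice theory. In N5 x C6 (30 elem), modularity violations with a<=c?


Modular law: if a <= c then a v (b ^ c) = (a v b) ^ c.
Check all triples (a,b,c) with a <= c among 30 elements.
  e.g. a=(a,0), b=(c,0), c=(b,0): lhs=(a,0) != rhs=(b,0)
  e.g. a=(a,0), b=(c,1), c=(b,0): lhs=(a,0) != rhs=(b,0)
Total violating triples: 126


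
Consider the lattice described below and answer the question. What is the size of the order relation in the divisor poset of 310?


The order relation is {(a,b) : a <= b}, reflexive so it includes (a,a).
Examples: (1,1), (1,10), (1,155), (1,2), (1,31), ...
Total ordered pairs: 27


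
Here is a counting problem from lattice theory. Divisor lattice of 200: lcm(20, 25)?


Join=lcm.
gcd(20,25)=5
lcm=100


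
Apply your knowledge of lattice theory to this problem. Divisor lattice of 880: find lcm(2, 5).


In a divisor lattice, join = lcm (least common multiple).
gcd(2,5) = 1
lcm(2,5) = 2*5/gcd = 10/1 = 10


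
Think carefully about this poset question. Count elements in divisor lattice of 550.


Divisors of 550: [1, 2, 5, 10, 11, 22, 25, 50, 55, 110, 275, 550]
Count: 12


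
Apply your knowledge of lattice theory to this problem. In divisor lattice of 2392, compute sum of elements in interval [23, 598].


Interval [23,598] in divisors of 2392: [23, 46, 299, 598]
Sum = 966


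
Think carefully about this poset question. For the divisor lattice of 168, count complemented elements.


An element a is complemented if some b has a meet b = bottom, a join b = top.
a is complemented iff gcd(a, n/a)=1, i.e. a is a unitary divisor of 168.
Complemented elements: 1, 3, 7, 8, 21, 24, ... (2 more)
Count: 8


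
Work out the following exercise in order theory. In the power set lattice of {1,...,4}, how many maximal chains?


A maximal chain goes from the minimum element to a maximal element via cover relations.
Counting all min-to-max paths in the cover graph.
Total maximal chains: 24


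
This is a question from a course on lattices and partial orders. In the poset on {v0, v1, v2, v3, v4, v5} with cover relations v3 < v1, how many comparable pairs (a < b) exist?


A comparable pair {a,b} has a < b or b < a in the order.
Count unordered pairs where one element is strictly below the other.
Examples: {v1,v3}
Total comparable pairs: 1


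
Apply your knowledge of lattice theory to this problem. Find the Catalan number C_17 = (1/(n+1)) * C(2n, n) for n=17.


C(n) = C(2n, n) / (n+1).
C(34, 17) = 2333606220
C(17) = 2333606220 / 18 = 129644790


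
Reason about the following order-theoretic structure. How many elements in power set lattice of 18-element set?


Power set = 2^n.
2^18 = 262144


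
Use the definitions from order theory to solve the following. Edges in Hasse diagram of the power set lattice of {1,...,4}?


A cover relation a -< b holds when a < b with no c strictly between.
Cover relations:
  {} -< {1}
  {} -< {2}
  {} -< {3}
  {} -< {4}
  {1} -< {1,2}
  {1} -< {1,3}
  {1} -< {1,4}
  {2} -< {1,2}
  ...24 more
Total: 32


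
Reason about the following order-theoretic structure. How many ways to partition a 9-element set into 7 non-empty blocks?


S(n,k) = k*S(n-1,k) + S(n-1,k-1).
S(8,7) = 28, S(8,6) = 266
S(9,7) = 7*28 + 266 = 196 + 266
S(9,7) = 462


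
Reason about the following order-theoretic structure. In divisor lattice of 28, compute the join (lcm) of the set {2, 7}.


In a divisor lattice, join = lcm (least common multiple).
Compute lcm iteratively: start with first element, then lcm(current, next).
Elements: [2, 7]
lcm(2,7) = 14
Final lcm = 14


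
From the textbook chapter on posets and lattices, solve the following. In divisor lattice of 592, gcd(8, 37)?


Meet=gcd.
gcd(8,37)=1


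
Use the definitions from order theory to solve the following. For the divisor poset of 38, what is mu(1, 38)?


In a divisor lattice, mu(a,b) = mu(b/a) where mu is the classical Mobius function.
b/a = 38/1 = 38
Prime factorization of 38: primes [2, 19]
38 is squarefree with 2 prime factor(s), so mu(38) = (-1)^2 = 1


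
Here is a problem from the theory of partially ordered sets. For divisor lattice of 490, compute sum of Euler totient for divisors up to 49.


Divisors of 490 up to 49: [1, 2, 5, 7, 10, 14, 35, 49]
phi values: [1, 1, 4, 6, 4, 6, 24, 42]
Sum = 88


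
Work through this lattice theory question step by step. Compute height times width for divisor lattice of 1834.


Height = length of longest chain minus 1; width = size of largest antichain.
A maximum chain: 1 | 131 | 917 | 1834  (height 3).
A maximum antichain: {2, 7, 131}  (width 3).
Product = 3 * 3 = 9


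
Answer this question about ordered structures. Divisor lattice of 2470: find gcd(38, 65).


In a divisor lattice, meet = gcd (greatest common divisor).
By Euclidean algorithm or factoring: gcd(38,65) = 1


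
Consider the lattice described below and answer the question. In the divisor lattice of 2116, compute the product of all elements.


Divisors of 2116: [1, 2, 4, 23, 46, 92, 529, 1058, 2116]
Product = n^(d(n)/2) = 2116^(9/2)
Product = 922190162669056


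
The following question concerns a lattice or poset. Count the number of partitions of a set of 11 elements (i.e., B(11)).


B(n) = number of set partitions of an n-element set.
B(n) satisfies the recurrence: B(n+1) = sum_k C(n,k)*B(k).
B(11) = 678570


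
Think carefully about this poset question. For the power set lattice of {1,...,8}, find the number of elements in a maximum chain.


A chain is a totally ordered subset; we count the number of elements in a maximum chain.
Compute, for each element x, the size of the longest chain ending at x:
  {}: 1
  {1}: 2
  {2}: 2
  {3}: 2
  {4}: 2
  {5}: 2
  ...
A maximum chain: {} < {1} < {1,2} < {1,2,3} < {1,2,3,4} < {1,2,3,4,5} < {1,2,3,4,5,6} < {1,2,3,4,5,6,7} < {1,2,3,4,5,6,7,8}
Number of elements in the longest chain: 9


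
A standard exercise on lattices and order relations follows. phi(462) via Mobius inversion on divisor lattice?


phi(n) = n * prod_{p|n} (1 - 1/p).
Prime divisors of 462: [2, 3, 7, 11]
phi(462) = 462 * (1 - 1/2) * (1 - 1/3) * (1 - 1/7) * (1 - 1/11)
phi(462) = 120


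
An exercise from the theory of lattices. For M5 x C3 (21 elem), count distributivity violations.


Distributive law: a ^ (b v c) = (a ^ b) v (a ^ c).
Check all 21^3 = 9261 ordered triples (a,b,c).
  e.g. a=(a1,0), b=(a2,0), c=(a3,0): lhs=(a1,0) != rhs=(0,0)
  e.g. a=(a1,0), b=(a2,0), c=(a3,1): lhs=(a1,0) != rhs=(0,0)
Total violating triples: 1620


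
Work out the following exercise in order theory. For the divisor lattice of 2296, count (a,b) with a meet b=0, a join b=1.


Complement pair (a,b): a meet b = bottom, a join b = top.
Here: gcd(a,b)=1 and lcm(a,b)=2296, i.e. a*b=2296 with a,b coprime.
Pairs found: (1,2296), (7,328), (8,287), (41,56), ... (4 more)
Total ordered pairs: 8


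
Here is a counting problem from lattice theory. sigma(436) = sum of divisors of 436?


sigma(n) = sum of divisors.
Divisors of 436: [1, 2, 4, 109, 218, 436]
Sum = 770


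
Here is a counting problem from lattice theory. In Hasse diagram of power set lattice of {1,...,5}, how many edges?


A cover relation a -< b holds when a < b with no c strictly between.
Cover relations:
  {} -< {1}
  {} -< {2}
  {} -< {3}
  {} -< {4}
  {} -< {5}
  {1} -< {1,2}
  {1} -< {1,3}
  {1} -< {1,4}
  ...72 more
Total: 80


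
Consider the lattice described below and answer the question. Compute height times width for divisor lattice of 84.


Height = length of longest chain minus 1; width = size of largest antichain.
A maximum chain: 1 | 7 | 21 | 42 | 84  (height 4).
A maximum antichain: {4, 6, 14, 21}  (width 4).
Product = 4 * 4 = 16


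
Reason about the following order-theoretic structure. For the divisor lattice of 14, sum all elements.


sigma(n) = sum of divisors.
Divisors of 14: [1, 2, 7, 14]
Sum = 24


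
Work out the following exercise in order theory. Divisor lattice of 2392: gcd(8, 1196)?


Meet=gcd.
gcd(8,1196)=4


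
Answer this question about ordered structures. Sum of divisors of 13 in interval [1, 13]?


Interval [1,13] in divisors of 13: [1, 13]
Sum = 14


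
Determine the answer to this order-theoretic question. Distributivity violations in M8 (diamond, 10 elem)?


Distributive law: a ^ (b v c) = (a ^ b) v (a ^ c).
Check all 10^3 = 1000 ordered triples (a,b,c).
  e.g. a=a1, b=a2, c=a3: lhs=a1 != rhs=0
  e.g. a=a1, b=a2, c=a4: lhs=a1 != rhs=0
Total violating triples: 336


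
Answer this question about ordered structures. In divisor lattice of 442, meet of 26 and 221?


In a divisor lattice, meet = gcd (greatest common divisor).
By Euclidean algorithm or factoring: gcd(26,221) = 13


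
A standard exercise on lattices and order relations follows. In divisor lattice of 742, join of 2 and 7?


In a divisor lattice, join = lcm (least common multiple).
gcd(2,7) = 1
lcm(2,7) = 2*7/gcd = 14/1 = 14


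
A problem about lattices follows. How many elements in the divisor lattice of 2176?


Divisors of 2176: [1, 2, 4, 8, 16, 17, 32, 34, 64, 68, 128, 136, 272, 544, 1088, 2176]
Count: 16


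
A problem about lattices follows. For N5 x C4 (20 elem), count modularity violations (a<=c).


Modular law: if a <= c then a v (b ^ c) = (a v b) ^ c.
Check all triples (a,b,c) with a <= c among 20 elements.
  e.g. a=(a,0), b=(c,0), c=(b,0): lhs=(a,0) != rhs=(b,0)
  e.g. a=(a,0), b=(c,1), c=(b,0): lhs=(a,0) != rhs=(b,0)
Total violating triples: 40


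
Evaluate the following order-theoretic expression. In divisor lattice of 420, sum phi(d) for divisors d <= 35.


Divisors of 420 up to 35: [1, 2, 3, 4, 5, 6, 7, 10, 12, 14, 15, 20, 21, 28, 30, 35]
phi values: [1, 1, 2, 2, 4, 2, 6, 4, 4, 6, 8, 8, 12, 12, 8, 24]
Sum = 104


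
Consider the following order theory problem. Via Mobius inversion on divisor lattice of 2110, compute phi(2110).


phi(n) = n * prod_{p|n} (1 - 1/p).
Prime divisors of 2110: [2, 5, 211]
phi(2110) = 2110 * (1 - 1/2) * (1 - 1/5) * (1 - 1/211)
phi(2110) = 840


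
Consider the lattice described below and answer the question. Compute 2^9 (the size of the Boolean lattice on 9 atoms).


Power set = 2^n.
2^9 = 512


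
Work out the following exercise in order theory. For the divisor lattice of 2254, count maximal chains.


A maximal chain goes from the minimum element to a maximal element via cover relations.
Counting all min-to-max paths in the cover graph.
Total maximal chains: 12


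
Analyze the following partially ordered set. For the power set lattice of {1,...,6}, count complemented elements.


An element a is complemented if some b has a meet b = bottom, a join b = top.
every subset A has complement S\A, so all elements are complemented.
Complemented elements: {}, {1}, {2}, {3}, {4}, {5}, ... (58 more)
Count: 64


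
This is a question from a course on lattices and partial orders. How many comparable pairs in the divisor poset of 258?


A comparable pair {a,b} has a < b or b < a in the order.
Count unordered pairs where one element is strictly below the other.
Examples: {1,2}, {1,3}, {1,6}, {1,43}, ...
Total comparable pairs: 19


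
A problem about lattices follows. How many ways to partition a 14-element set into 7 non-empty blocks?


S(n,k) = k*S(n-1,k) + S(n-1,k-1).
S(13,7) = 5715424, S(13,6) = 9321312
S(14,7) = 7*5715424 + 9321312 = 40007968 + 9321312
S(14,7) = 49329280


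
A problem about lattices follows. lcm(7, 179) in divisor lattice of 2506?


Join=lcm.
gcd(7,179)=1
lcm=1253


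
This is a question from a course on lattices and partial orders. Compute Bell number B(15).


B(n) = number of set partitions of an n-element set.
B(n) satisfies the recurrence: B(n+1) = sum_k C(n,k)*B(k).
B(15) = 1382958545


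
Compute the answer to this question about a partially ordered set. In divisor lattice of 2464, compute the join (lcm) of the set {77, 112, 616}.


In a divisor lattice, join = lcm (least common multiple).
Compute lcm iteratively: start with first element, then lcm(current, next).
Elements: [77, 112, 616]
lcm(77,112) = 1232
lcm(1232,616) = 1232
Final lcm = 1232


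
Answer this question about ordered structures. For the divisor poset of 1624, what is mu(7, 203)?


In a divisor lattice, mu(a,b) = mu(b/a) where mu is the classical Mobius function.
b/a = 203/7 = 29
Prime factorization of 29: primes [29]
29 is squarefree with 1 prime factor(s), so mu(29) = (-1)^1 = -1


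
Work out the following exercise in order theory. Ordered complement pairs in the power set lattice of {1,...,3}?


Complement pair (a,b): a meet b = bottom, a join b = top.
Here: A intersect B = {} and A union B = {1,...,3}.
Pairs found: ({},{1,2,3}), ({1},{2,3}), ({2},{1,3}), ({3},{1,2}), ... (4 more)
Total ordered pairs: 8


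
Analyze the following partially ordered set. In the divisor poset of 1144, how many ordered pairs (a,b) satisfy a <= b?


The order relation is {(a,b) : a <= b}, reflexive so it includes (a,a).
Examples: (1,1), (1,104), (1,11), (1,1144), (1,13), ...
Total ordered pairs: 90


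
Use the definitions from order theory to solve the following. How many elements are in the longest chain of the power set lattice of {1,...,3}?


A chain is a totally ordered subset; we count the number of elements in a maximum chain.
Compute, for each element x, the size of the longest chain ending at x:
  {}: 1
  {1}: 2
  {2}: 2
  {3}: 2
  {1,2}: 3
  {1,3}: 3
  ...
A maximum chain: {} < {1} < {1,2} < {1,2,3}
Number of elements in the longest chain: 4


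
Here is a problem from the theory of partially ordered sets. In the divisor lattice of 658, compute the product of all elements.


Divisors of 658: [1, 2, 7, 14, 47, 94, 329, 658]
Product = n^(d(n)/2) = 658^(8/2)
Product = 187457825296


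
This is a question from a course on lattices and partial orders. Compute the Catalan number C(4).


C(n) = C(2n, n) / (n+1).
C(8, 4) = 70
C(4) = 70 / 5 = 14


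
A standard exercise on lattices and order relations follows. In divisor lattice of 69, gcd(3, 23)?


Meet=gcd.
gcd(3,23)=1


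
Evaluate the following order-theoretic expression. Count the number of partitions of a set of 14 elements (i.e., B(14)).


B(n) = number of set partitions of an n-element set.
B(n) satisfies the recurrence: B(n+1) = sum_k C(n,k)*B(k).
B(14) = 190899322


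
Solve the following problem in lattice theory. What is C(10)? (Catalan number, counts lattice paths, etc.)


C(n) = C(2n, n) / (n+1).
C(20, 10) = 184756
C(10) = 184756 / 11 = 16796


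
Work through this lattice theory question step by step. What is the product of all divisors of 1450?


Divisors of 1450: [1, 2, 5, 10, 25, 29, 50, 58, 145, 290, 725, 1450]
Product = n^(d(n)/2) = 1450^(12/2)
Product = 9294114390625000000


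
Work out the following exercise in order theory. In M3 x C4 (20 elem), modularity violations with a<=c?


Modular law: if a <= c then a v (b ^ c) = (a v b) ^ c.
Check all triples (a,b,c) with a <= c among 20 elements.
This lattice is modular (diamonds M_m and their chain-products are modular).
Total violating triples: 0


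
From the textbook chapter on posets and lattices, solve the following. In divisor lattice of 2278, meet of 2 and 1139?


In a divisor lattice, meet = gcd (greatest common divisor).
By Euclidean algorithm or factoring: gcd(2,1139) = 1


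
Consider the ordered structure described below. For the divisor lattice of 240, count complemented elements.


An element a is complemented if some b has a meet b = bottom, a join b = top.
a is complemented iff gcd(a, n/a)=1, i.e. a is a unitary divisor of 240.
Complemented elements: 1, 3, 5, 15, 16, 48, ... (2 more)
Count: 8


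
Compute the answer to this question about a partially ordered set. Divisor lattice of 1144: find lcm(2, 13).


In a divisor lattice, join = lcm (least common multiple).
gcd(2,13) = 1
lcm(2,13) = 2*13/gcd = 26/1 = 26


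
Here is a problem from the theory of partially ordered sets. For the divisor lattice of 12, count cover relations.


A cover relation a -< b holds when a < b with no c strictly between.
Cover relations:
  1 -< 2
  1 -< 3
  2 -< 4
  2 -< 6
  3 -< 6
  4 -< 12
  6 -< 12
Total: 7
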